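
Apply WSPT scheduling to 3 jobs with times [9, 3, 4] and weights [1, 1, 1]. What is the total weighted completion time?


Compute p/w ratios and sort ascending (WSPT): [(3, 1), (4, 1), (9, 1)]
Compute weighted completion times:
  Job (p=3,w=1): C=3, w*C=1*3=3
  Job (p=4,w=1): C=7, w*C=1*7=7
  Job (p=9,w=1): C=16, w*C=1*16=16
Total weighted completion time = 26

26


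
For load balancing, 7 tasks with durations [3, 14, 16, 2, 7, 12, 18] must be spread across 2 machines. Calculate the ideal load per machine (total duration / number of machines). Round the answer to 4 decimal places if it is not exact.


Total processing time = 3 + 14 + 16 + 2 + 7 + 12 + 18 = 72
Number of machines = 2
Ideal balanced load = 72 / 2 = 36.0

36.0


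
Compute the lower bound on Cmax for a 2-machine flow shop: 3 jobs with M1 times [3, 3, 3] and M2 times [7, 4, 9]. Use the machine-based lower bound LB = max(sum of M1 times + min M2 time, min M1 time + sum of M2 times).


LB1 = sum(M1 times) + min(M2 times) = 9 + 4 = 13
LB2 = min(M1 times) + sum(M2 times) = 3 + 20 = 23
Lower bound = max(LB1, LB2) = max(13, 23) = 23

23


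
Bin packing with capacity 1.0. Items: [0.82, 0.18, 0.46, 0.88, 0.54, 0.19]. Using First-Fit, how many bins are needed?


Place items sequentially using First-Fit:
  Item 0.82 -> new Bin 1
  Item 0.18 -> Bin 1 (now 1.0)
  Item 0.46 -> new Bin 2
  Item 0.88 -> new Bin 3
  Item 0.54 -> Bin 2 (now 1.0)
  Item 0.19 -> new Bin 4
Total bins used = 4

4


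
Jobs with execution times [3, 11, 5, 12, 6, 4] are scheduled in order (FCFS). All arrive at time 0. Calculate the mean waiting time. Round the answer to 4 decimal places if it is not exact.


FCFS order (as given): [3, 11, 5, 12, 6, 4]
Waiting times:
  Job 1: wait = 0
  Job 2: wait = 3
  Job 3: wait = 14
  Job 4: wait = 19
  Job 5: wait = 31
  Job 6: wait = 37
Sum of waiting times = 104
Average waiting time = 104/6 = 17.3333

17.3333


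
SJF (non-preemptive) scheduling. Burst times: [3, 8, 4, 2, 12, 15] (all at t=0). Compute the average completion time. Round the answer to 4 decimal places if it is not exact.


SJF order (ascending): [2, 3, 4, 8, 12, 15]
Completion times:
  Job 1: burst=2, C=2
  Job 2: burst=3, C=5
  Job 3: burst=4, C=9
  Job 4: burst=8, C=17
  Job 5: burst=12, C=29
  Job 6: burst=15, C=44
Average completion = 106/6 = 17.6667

17.6667


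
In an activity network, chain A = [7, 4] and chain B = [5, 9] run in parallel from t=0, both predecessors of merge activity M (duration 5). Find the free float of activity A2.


ES(A2) = sum of predecessors on chain A = 7
EF(A2) = ES + duration = 7 + 4 = 11
Successor of A2 is M. ES(M) = max(sum(A), sum(B)) = max(11, 14) = 14
Free float = ES(successor) - EF(current) = 14 - 11 = 3

3


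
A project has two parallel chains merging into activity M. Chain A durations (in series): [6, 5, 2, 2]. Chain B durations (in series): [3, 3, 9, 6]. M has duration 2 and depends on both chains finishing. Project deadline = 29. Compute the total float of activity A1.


Forward pass: ES(A1) = sum of predecessors on chain A = 0
EF = ES + duration = 0 + 6 = 6
Backward pass: LF(M) = deadline = 29; LS(M) = 29 - 2 = 27
LF(A1) = LS(M) - sum(successors on chain A) = 27 - 9 = 18
LS = LF - duration = 18 - 6 = 12
Total float = LS - ES = 12 - 0 = 12

12


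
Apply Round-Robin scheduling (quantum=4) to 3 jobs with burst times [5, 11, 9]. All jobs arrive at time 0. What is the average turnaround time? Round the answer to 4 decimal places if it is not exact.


Time quantum = 4
Execution trace:
  J1 runs 4 units, time = 4
  J2 runs 4 units, time = 8
  J3 runs 4 units, time = 12
  J1 runs 1 units, time = 13
  J2 runs 4 units, time = 17
  J3 runs 4 units, time = 21
  J2 runs 3 units, time = 24
  J3 runs 1 units, time = 25
Finish times: [13, 24, 25]
Average turnaround = 62/3 = 20.6667

20.6667


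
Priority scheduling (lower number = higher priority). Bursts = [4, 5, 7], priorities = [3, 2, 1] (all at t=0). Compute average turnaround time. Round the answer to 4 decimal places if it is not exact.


Sort by priority (ascending = highest first):
Order: [(1, 7), (2, 5), (3, 4)]
Completion times:
  Priority 1, burst=7, C=7
  Priority 2, burst=5, C=12
  Priority 3, burst=4, C=16
Average turnaround = 35/3 = 11.6667

11.6667


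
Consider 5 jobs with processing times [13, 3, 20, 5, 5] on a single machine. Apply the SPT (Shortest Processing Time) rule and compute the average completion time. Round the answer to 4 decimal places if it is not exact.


Sort jobs by processing time (SPT order): [3, 5, 5, 13, 20]
Compute completion times sequentially:
  Job 1: processing = 3, completes at 3
  Job 2: processing = 5, completes at 8
  Job 3: processing = 5, completes at 13
  Job 4: processing = 13, completes at 26
  Job 5: processing = 20, completes at 46
Sum of completion times = 96
Average completion time = 96/5 = 19.2

19.2


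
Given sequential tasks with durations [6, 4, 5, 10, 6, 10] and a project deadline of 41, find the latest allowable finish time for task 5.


LF(activity 5) = deadline - sum of successor durations
Successors: activities 6 through 6 with durations [10]
Sum of successor durations = 10
LF = 41 - 10 = 31

31


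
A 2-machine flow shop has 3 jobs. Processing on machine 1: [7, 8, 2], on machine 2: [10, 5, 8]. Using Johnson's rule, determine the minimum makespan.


Apply Johnson's rule:
  Group 1 (a <= b): [(3, 2, 8), (1, 7, 10)]
  Group 2 (a > b): [(2, 8, 5)]
Optimal job order: [3, 1, 2]
Schedule:
  Job 3: M1 done at 2, M2 done at 10
  Job 1: M1 done at 9, M2 done at 20
  Job 2: M1 done at 17, M2 done at 25
Makespan = 25

25


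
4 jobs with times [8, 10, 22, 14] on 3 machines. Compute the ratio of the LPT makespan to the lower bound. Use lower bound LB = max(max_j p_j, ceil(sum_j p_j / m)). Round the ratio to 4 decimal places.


LPT order: [22, 14, 10, 8]
Machine loads after assignment: [22, 14, 18]
LPT makespan = 22
Lower bound = max(max_job, ceil(total/3)) = max(22, 18) = 22
Ratio = 22 / 22 = 1.0

1.0


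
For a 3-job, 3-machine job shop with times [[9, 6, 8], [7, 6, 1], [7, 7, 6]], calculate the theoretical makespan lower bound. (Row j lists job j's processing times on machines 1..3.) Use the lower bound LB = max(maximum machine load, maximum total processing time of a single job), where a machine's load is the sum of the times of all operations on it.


Machine loads:
  Machine 1: 9 + 7 + 7 = 23
  Machine 2: 6 + 6 + 7 = 19
  Machine 3: 8 + 1 + 6 = 15
Max machine load = 23
Job totals:
  Job 1: 23
  Job 2: 14
  Job 3: 20
Max job total = 23
Lower bound = max(23, 23) = 23

23


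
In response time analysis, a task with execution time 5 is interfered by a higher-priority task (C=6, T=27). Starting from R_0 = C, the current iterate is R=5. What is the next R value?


R_next = C + ceil(R_prev / T_hp) * C_hp
ceil(5 / 27) = ceil(0.1852) = 1
Interference = 1 * 6 = 6
R_next = 5 + 6 = 11

11


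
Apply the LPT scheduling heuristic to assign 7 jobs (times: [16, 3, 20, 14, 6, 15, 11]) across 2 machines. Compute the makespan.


Sort jobs in decreasing order (LPT): [20, 16, 15, 14, 11, 6, 3]
Assign each job to the least loaded machine:
  Machine 1: jobs [20, 14, 6, 3], load = 43
  Machine 2: jobs [16, 15, 11], load = 42
Makespan = max load = 43

43


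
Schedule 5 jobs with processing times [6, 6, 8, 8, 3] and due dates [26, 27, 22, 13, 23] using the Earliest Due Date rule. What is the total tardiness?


Sort by due date (EDD order): [(8, 13), (8, 22), (3, 23), (6, 26), (6, 27)]
Compute completion times and tardiness:
  Job 1: p=8, d=13, C=8, tardiness=max(0,8-13)=0
  Job 2: p=8, d=22, C=16, tardiness=max(0,16-22)=0
  Job 3: p=3, d=23, C=19, tardiness=max(0,19-23)=0
  Job 4: p=6, d=26, C=25, tardiness=max(0,25-26)=0
  Job 5: p=6, d=27, C=31, tardiness=max(0,31-27)=4
Total tardiness = 4

4


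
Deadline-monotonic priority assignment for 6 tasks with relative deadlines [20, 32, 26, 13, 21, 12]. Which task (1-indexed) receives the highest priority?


Sort tasks by relative deadline (ascending):
  Task 6: deadline = 12
  Task 4: deadline = 13
  Task 1: deadline = 20
  Task 5: deadline = 21
  Task 3: deadline = 26
  Task 2: deadline = 32
Priority order (highest first): [6, 4, 1, 5, 3, 2]
Highest priority task = 6

6


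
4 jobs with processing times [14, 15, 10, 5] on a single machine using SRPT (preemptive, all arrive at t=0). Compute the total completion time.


Since all jobs arrive at t=0, SRPT equals SPT ordering.
SPT order: [5, 10, 14, 15]
Completion times:
  Job 1: p=5, C=5
  Job 2: p=10, C=15
  Job 3: p=14, C=29
  Job 4: p=15, C=44
Total completion time = 5 + 15 + 29 + 44 = 93

93


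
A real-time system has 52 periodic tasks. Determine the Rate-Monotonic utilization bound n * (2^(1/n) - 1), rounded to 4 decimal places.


Compute 2^(1/52) = 1.0134189907
Subtract 1: 1.0134189907 - 1 = 0.0134189907
Multiply by n: 52 * 0.0134189907 = 0.6977875164
Round to 4 dp: 0.6978

0.6978


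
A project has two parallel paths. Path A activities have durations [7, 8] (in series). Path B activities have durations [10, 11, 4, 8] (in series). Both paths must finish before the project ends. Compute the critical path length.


Path A total = 7 + 8 = 15
Path B total = 10 + 11 + 4 + 8 = 33
Critical path = longest path = max(15, 33) = 33

33


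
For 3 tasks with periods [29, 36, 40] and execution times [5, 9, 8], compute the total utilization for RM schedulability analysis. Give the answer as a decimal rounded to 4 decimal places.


Compute individual utilizations (exact fractions):
  Task 1: C/T = 5/29 (approx. 0.1724)
  Task 2: C/T = 9/36 = 1/4 (approx. 0.25)
  Task 3: C/T = 8/40 = 1/5 (approx. 0.2)
Total utilization U = 5/29 + 1/4 + 1/5 = 361/580
Rounded to 4 decimal places: U = 0.6224
RM (Liu & Layland) bound for 3 tasks = 0.779763; compare with U = 361/580 (approx. 0.622414)
U <= bound, so schedulable by RM sufficient condition.

0.6224


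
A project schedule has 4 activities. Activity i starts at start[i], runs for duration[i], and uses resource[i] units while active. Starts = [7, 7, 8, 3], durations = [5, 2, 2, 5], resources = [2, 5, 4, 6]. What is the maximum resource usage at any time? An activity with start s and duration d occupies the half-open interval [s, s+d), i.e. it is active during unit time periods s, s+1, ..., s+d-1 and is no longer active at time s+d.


Each activity i is active on [start_i, start_i + duration_i).
Compute total resource usage per time slot:
  t=0: active resources = [], total = 0
  t=1: active resources = [], total = 0
  t=2: active resources = [], total = 0
  t=3: active resources = [6], total = 6
  t=4: active resources = [6], total = 6
  t=5: active resources = [6], total = 6
  t=6: active resources = [6], total = 6
  t=7: active resources = [2, 5, 6], total = 13
  t=8: active resources = [2, 5, 4], total = 11
  t=9: active resources = [2, 4], total = 6
  t=10: active resources = [2], total = 2
  t=11: active resources = [2], total = 2
Peak resource demand = 13

13


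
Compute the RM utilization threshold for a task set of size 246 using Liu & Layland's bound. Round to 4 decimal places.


Compute 2^(1/246) = 1.0028216448
Subtract 1: 1.0028216448 - 1 = 0.0028216448
Multiply by n: 246 * 0.0028216448 = 0.6941246208
Round to 4 dp: 0.6941

0.6941


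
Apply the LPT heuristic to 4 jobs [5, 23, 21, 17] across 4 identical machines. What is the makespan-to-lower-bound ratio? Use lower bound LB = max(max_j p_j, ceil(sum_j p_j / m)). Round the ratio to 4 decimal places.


LPT order: [23, 21, 17, 5]
Machine loads after assignment: [23, 21, 17, 5]
LPT makespan = 23
Lower bound = max(max_job, ceil(total/4)) = max(23, 17) = 23
Ratio = 23 / 23 = 1.0

1.0


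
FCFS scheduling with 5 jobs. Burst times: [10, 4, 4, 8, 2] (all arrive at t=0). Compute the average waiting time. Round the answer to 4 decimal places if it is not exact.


FCFS order (as given): [10, 4, 4, 8, 2]
Waiting times:
  Job 1: wait = 0
  Job 2: wait = 10
  Job 3: wait = 14
  Job 4: wait = 18
  Job 5: wait = 26
Sum of waiting times = 68
Average waiting time = 68/5 = 13.6

13.6


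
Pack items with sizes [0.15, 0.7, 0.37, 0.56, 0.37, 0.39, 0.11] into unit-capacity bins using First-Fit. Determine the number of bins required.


Place items sequentially using First-Fit:
  Item 0.15 -> new Bin 1
  Item 0.7 -> Bin 1 (now 0.85)
  Item 0.37 -> new Bin 2
  Item 0.56 -> Bin 2 (now 0.93)
  Item 0.37 -> new Bin 3
  Item 0.39 -> Bin 3 (now 0.76)
  Item 0.11 -> Bin 1 (now 0.96)
Total bins used = 3

3


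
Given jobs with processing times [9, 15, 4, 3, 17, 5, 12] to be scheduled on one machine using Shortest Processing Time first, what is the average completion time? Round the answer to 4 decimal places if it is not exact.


Sort jobs by processing time (SPT order): [3, 4, 5, 9, 12, 15, 17]
Compute completion times sequentially:
  Job 1: processing = 3, completes at 3
  Job 2: processing = 4, completes at 7
  Job 3: processing = 5, completes at 12
  Job 4: processing = 9, completes at 21
  Job 5: processing = 12, completes at 33
  Job 6: processing = 15, completes at 48
  Job 7: processing = 17, completes at 65
Sum of completion times = 189
Average completion time = 189/7 = 27.0

27.0


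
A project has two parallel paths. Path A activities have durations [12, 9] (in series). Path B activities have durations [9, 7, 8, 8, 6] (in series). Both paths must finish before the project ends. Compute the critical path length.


Path A total = 12 + 9 = 21
Path B total = 9 + 7 + 8 + 8 + 6 = 38
Critical path = longest path = max(21, 38) = 38

38


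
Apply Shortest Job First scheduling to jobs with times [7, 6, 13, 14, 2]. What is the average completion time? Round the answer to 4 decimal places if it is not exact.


SJF order (ascending): [2, 6, 7, 13, 14]
Completion times:
  Job 1: burst=2, C=2
  Job 2: burst=6, C=8
  Job 3: burst=7, C=15
  Job 4: burst=13, C=28
  Job 5: burst=14, C=42
Average completion = 95/5 = 19.0

19.0


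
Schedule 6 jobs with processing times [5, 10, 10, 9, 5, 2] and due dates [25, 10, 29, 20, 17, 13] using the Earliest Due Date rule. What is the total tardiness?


Sort by due date (EDD order): [(10, 10), (2, 13), (5, 17), (9, 20), (5, 25), (10, 29)]
Compute completion times and tardiness:
  Job 1: p=10, d=10, C=10, tardiness=max(0,10-10)=0
  Job 2: p=2, d=13, C=12, tardiness=max(0,12-13)=0
  Job 3: p=5, d=17, C=17, tardiness=max(0,17-17)=0
  Job 4: p=9, d=20, C=26, tardiness=max(0,26-20)=6
  Job 5: p=5, d=25, C=31, tardiness=max(0,31-25)=6
  Job 6: p=10, d=29, C=41, tardiness=max(0,41-29)=12
Total tardiness = 24

24


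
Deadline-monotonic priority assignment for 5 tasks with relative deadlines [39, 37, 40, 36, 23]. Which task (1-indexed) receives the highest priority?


Sort tasks by relative deadline (ascending):
  Task 5: deadline = 23
  Task 4: deadline = 36
  Task 2: deadline = 37
  Task 1: deadline = 39
  Task 3: deadline = 40
Priority order (highest first): [5, 4, 2, 1, 3]
Highest priority task = 5

5


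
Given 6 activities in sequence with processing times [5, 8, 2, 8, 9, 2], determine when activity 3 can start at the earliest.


Activity 3 starts after activities 1 through 2 complete.
Predecessor durations: [5, 8]
ES = 5 + 8 = 13

13


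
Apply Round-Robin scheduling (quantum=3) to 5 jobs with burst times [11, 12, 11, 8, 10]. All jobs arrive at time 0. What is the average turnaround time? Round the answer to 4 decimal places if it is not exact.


Time quantum = 3
Execution trace:
  J1 runs 3 units, time = 3
  J2 runs 3 units, time = 6
  J3 runs 3 units, time = 9
  J4 runs 3 units, time = 12
  J5 runs 3 units, time = 15
  J1 runs 3 units, time = 18
  J2 runs 3 units, time = 21
  J3 runs 3 units, time = 24
  J4 runs 3 units, time = 27
  J5 runs 3 units, time = 30
  J1 runs 3 units, time = 33
  J2 runs 3 units, time = 36
  J3 runs 3 units, time = 39
  J4 runs 2 units, time = 41
  J5 runs 3 units, time = 44
  J1 runs 2 units, time = 46
  J2 runs 3 units, time = 49
  J3 runs 2 units, time = 51
  J5 runs 1 units, time = 52
Finish times: [46, 49, 51, 41, 52]
Average turnaround = 239/5 = 47.8

47.8


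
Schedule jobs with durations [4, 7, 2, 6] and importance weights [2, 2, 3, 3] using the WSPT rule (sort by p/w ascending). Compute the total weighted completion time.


Compute p/w ratios and sort ascending (WSPT): [(2, 3), (4, 2), (6, 3), (7, 2)]
Compute weighted completion times:
  Job (p=2,w=3): C=2, w*C=3*2=6
  Job (p=4,w=2): C=6, w*C=2*6=12
  Job (p=6,w=3): C=12, w*C=3*12=36
  Job (p=7,w=2): C=19, w*C=2*19=38
Total weighted completion time = 92

92


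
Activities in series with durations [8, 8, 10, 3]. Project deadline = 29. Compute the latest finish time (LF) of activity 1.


LF(activity 1) = deadline - sum of successor durations
Successors: activities 2 through 4 with durations [8, 10, 3]
Sum of successor durations = 21
LF = 29 - 21 = 8

8


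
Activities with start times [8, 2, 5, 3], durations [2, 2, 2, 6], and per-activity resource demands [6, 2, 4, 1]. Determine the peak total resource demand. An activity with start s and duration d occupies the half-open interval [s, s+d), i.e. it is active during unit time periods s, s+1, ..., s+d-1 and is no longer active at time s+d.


Each activity i is active on [start_i, start_i + duration_i).
Compute total resource usage per time slot:
  t=0: active resources = [], total = 0
  t=1: active resources = [], total = 0
  t=2: active resources = [2], total = 2
  t=3: active resources = [2, 1], total = 3
  t=4: active resources = [1], total = 1
  t=5: active resources = [4, 1], total = 5
  t=6: active resources = [4, 1], total = 5
  t=7: active resources = [1], total = 1
  t=8: active resources = [6, 1], total = 7
  t=9: active resources = [6], total = 6
Peak resource demand = 7

7


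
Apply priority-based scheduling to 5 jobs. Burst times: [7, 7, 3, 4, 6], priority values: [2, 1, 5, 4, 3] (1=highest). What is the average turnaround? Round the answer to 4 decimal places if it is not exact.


Sort by priority (ascending = highest first):
Order: [(1, 7), (2, 7), (3, 6), (4, 4), (5, 3)]
Completion times:
  Priority 1, burst=7, C=7
  Priority 2, burst=7, C=14
  Priority 3, burst=6, C=20
  Priority 4, burst=4, C=24
  Priority 5, burst=3, C=27
Average turnaround = 92/5 = 18.4

18.4


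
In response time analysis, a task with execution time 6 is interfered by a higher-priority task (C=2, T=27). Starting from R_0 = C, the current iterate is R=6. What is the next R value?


R_next = C + ceil(R_prev / T_hp) * C_hp
ceil(6 / 27) = ceil(0.2222) = 1
Interference = 1 * 2 = 2
R_next = 6 + 2 = 8

8


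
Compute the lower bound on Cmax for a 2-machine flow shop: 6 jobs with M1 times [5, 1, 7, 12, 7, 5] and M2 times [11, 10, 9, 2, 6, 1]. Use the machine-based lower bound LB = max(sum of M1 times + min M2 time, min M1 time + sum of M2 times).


LB1 = sum(M1 times) + min(M2 times) = 37 + 1 = 38
LB2 = min(M1 times) + sum(M2 times) = 1 + 39 = 40
Lower bound = max(LB1, LB2) = max(38, 40) = 40

40


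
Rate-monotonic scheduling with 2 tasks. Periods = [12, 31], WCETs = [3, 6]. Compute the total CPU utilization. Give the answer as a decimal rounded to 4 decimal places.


Compute individual utilizations (exact fractions):
  Task 1: C/T = 3/12 = 1/4 (approx. 0.25)
  Task 2: C/T = 6/31 (approx. 0.1935)
Total utilization U = 1/4 + 6/31 = 55/124
Rounded to 4 decimal places: U = 0.4435
RM (Liu & Layland) bound for 2 tasks = 0.828427; compare with U = 55/124 (approx. 0.443548)
U <= bound, so schedulable by RM sufficient condition.

0.4435


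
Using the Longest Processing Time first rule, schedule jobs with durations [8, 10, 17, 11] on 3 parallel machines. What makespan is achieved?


Sort jobs in decreasing order (LPT): [17, 11, 10, 8]
Assign each job to the least loaded machine:
  Machine 1: jobs [17], load = 17
  Machine 2: jobs [11], load = 11
  Machine 3: jobs [10, 8], load = 18
Makespan = max load = 18

18


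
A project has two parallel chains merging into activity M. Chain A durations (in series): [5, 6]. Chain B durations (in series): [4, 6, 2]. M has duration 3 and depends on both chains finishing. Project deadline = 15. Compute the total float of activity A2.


Forward pass: ES(A2) = sum of predecessors on chain A = 5
EF = ES + duration = 5 + 6 = 11
Backward pass: LF(M) = deadline = 15; LS(M) = 15 - 3 = 12
LF(A2) = LS(M) - sum(successors on chain A) = 12 - 0 = 12
LS = LF - duration = 12 - 6 = 6
Total float = LS - ES = 6 - 5 = 1

1


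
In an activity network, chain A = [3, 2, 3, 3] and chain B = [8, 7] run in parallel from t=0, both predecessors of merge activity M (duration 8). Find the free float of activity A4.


ES(A4) = sum of predecessors on chain A = 8
EF(A4) = ES + duration = 8 + 3 = 11
Successor of A4 is M. ES(M) = max(sum(A), sum(B)) = max(11, 15) = 15
Free float = ES(successor) - EF(current) = 15 - 11 = 4

4


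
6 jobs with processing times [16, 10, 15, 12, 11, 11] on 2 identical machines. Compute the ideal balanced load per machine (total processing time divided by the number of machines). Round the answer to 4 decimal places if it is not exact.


Total processing time = 16 + 10 + 15 + 12 + 11 + 11 = 75
Number of machines = 2
Ideal balanced load = 75 / 2 = 37.5

37.5


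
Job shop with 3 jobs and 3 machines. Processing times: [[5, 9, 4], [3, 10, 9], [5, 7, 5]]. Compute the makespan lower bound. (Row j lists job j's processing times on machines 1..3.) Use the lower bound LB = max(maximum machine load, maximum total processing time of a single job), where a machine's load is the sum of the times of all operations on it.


Machine loads:
  Machine 1: 5 + 3 + 5 = 13
  Machine 2: 9 + 10 + 7 = 26
  Machine 3: 4 + 9 + 5 = 18
Max machine load = 26
Job totals:
  Job 1: 18
  Job 2: 22
  Job 3: 17
Max job total = 22
Lower bound = max(26, 22) = 26

26


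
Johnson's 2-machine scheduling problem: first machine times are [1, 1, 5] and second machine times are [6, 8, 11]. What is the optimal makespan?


Apply Johnson's rule:
  Group 1 (a <= b): [(1, 1, 6), (2, 1, 8), (3, 5, 11)]
  Group 2 (a > b): []
Optimal job order: [1, 2, 3]
Schedule:
  Job 1: M1 done at 1, M2 done at 7
  Job 2: M1 done at 2, M2 done at 15
  Job 3: M1 done at 7, M2 done at 26
Makespan = 26

26


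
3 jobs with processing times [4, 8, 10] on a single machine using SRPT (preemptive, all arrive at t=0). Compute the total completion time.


Since all jobs arrive at t=0, SRPT equals SPT ordering.
SPT order: [4, 8, 10]
Completion times:
  Job 1: p=4, C=4
  Job 2: p=8, C=12
  Job 3: p=10, C=22
Total completion time = 4 + 12 + 22 = 38

38


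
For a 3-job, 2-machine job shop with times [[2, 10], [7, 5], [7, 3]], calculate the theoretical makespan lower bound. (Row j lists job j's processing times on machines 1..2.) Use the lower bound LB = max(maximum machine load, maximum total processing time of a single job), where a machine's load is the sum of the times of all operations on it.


Machine loads:
  Machine 1: 2 + 7 + 7 = 16
  Machine 2: 10 + 5 + 3 = 18
Max machine load = 18
Job totals:
  Job 1: 12
  Job 2: 12
  Job 3: 10
Max job total = 12
Lower bound = max(18, 12) = 18

18


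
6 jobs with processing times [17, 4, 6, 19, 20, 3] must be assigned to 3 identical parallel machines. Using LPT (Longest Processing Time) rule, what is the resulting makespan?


Sort jobs in decreasing order (LPT): [20, 19, 17, 6, 4, 3]
Assign each job to the least loaded machine:
  Machine 1: jobs [20, 3], load = 23
  Machine 2: jobs [19, 4], load = 23
  Machine 3: jobs [17, 6], load = 23
Makespan = max load = 23

23


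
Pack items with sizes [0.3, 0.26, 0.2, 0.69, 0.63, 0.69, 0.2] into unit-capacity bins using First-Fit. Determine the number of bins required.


Place items sequentially using First-Fit:
  Item 0.3 -> new Bin 1
  Item 0.26 -> Bin 1 (now 0.56)
  Item 0.2 -> Bin 1 (now 0.76)
  Item 0.69 -> new Bin 2
  Item 0.63 -> new Bin 3
  Item 0.69 -> new Bin 4
  Item 0.2 -> Bin 1 (now 0.96)
Total bins used = 4

4


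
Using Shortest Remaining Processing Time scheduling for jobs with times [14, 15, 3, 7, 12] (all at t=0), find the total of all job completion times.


Since all jobs arrive at t=0, SRPT equals SPT ordering.
SPT order: [3, 7, 12, 14, 15]
Completion times:
  Job 1: p=3, C=3
  Job 2: p=7, C=10
  Job 3: p=12, C=22
  Job 4: p=14, C=36
  Job 5: p=15, C=51
Total completion time = 3 + 10 + 22 + 36 + 51 = 122

122


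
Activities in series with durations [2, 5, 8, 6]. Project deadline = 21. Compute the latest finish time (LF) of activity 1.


LF(activity 1) = deadline - sum of successor durations
Successors: activities 2 through 4 with durations [5, 8, 6]
Sum of successor durations = 19
LF = 21 - 19 = 2

2


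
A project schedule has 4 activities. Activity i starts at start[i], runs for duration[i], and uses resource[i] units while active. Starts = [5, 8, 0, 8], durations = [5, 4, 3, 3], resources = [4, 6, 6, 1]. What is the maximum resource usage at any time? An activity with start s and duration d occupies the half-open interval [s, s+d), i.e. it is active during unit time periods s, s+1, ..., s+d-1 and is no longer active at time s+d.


Each activity i is active on [start_i, start_i + duration_i).
Compute total resource usage per time slot:
  t=0: active resources = [6], total = 6
  t=1: active resources = [6], total = 6
  t=2: active resources = [6], total = 6
  t=3: active resources = [], total = 0
  t=4: active resources = [], total = 0
  t=5: active resources = [4], total = 4
  t=6: active resources = [4], total = 4
  t=7: active resources = [4], total = 4
  t=8: active resources = [4, 6, 1], total = 11
  t=9: active resources = [4, 6, 1], total = 11
  t=10: active resources = [6, 1], total = 7
  t=11: active resources = [6], total = 6
Peak resource demand = 11

11


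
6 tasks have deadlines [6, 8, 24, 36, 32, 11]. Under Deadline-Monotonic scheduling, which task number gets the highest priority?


Sort tasks by relative deadline (ascending):
  Task 1: deadline = 6
  Task 2: deadline = 8
  Task 6: deadline = 11
  Task 3: deadline = 24
  Task 5: deadline = 32
  Task 4: deadline = 36
Priority order (highest first): [1, 2, 6, 3, 5, 4]
Highest priority task = 1

1


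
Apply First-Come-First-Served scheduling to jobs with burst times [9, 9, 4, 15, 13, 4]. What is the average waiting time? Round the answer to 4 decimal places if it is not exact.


FCFS order (as given): [9, 9, 4, 15, 13, 4]
Waiting times:
  Job 1: wait = 0
  Job 2: wait = 9
  Job 3: wait = 18
  Job 4: wait = 22
  Job 5: wait = 37
  Job 6: wait = 50
Sum of waiting times = 136
Average waiting time = 136/6 = 22.6667

22.6667


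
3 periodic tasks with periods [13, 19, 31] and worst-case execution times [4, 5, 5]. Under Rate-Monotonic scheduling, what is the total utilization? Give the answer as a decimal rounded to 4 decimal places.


Compute individual utilizations (exact fractions):
  Task 1: C/T = 4/13 (approx. 0.3077)
  Task 2: C/T = 5/19 (approx. 0.2632)
  Task 3: C/T = 5/31 (approx. 0.1613)
Total utilization U = 4/13 + 5/19 + 5/31 = 5606/7657
Rounded to 4 decimal places: U = 0.7321
RM (Liu & Layland) bound for 3 tasks = 0.779763; compare with U = 5606/7657 (approx. 0.732141)
U <= bound, so schedulable by RM sufficient condition.

0.7321


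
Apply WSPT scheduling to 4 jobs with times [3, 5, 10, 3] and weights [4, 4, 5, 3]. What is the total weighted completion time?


Compute p/w ratios and sort ascending (WSPT): [(3, 4), (3, 3), (5, 4), (10, 5)]
Compute weighted completion times:
  Job (p=3,w=4): C=3, w*C=4*3=12
  Job (p=3,w=3): C=6, w*C=3*6=18
  Job (p=5,w=4): C=11, w*C=4*11=44
  Job (p=10,w=5): C=21, w*C=5*21=105
Total weighted completion time = 179

179


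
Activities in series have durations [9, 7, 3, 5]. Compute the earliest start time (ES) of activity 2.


Activity 2 starts after activities 1 through 1 complete.
Predecessor durations: [9]
ES = 9 = 9

9


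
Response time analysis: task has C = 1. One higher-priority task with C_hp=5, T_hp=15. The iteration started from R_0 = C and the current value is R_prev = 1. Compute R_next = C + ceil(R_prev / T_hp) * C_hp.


R_next = C + ceil(R_prev / T_hp) * C_hp
ceil(1 / 15) = ceil(0.0667) = 1
Interference = 1 * 5 = 5
R_next = 1 + 5 = 6

6


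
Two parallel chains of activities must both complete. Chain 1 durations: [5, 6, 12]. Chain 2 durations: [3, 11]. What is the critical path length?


Path A total = 5 + 6 + 12 = 23
Path B total = 3 + 11 = 14
Critical path = longest path = max(23, 14) = 23

23


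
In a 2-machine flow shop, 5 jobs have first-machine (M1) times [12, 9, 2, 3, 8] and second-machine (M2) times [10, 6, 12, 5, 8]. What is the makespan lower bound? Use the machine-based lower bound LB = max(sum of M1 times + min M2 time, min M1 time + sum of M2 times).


LB1 = sum(M1 times) + min(M2 times) = 34 + 5 = 39
LB2 = min(M1 times) + sum(M2 times) = 2 + 41 = 43
Lower bound = max(LB1, LB2) = max(39, 43) = 43

43


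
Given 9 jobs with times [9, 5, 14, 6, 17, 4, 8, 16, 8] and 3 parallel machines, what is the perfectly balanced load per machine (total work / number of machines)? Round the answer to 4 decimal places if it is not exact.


Total processing time = 9 + 5 + 14 + 6 + 17 + 4 + 8 + 16 + 8 = 87
Number of machines = 3
Ideal balanced load = 87 / 3 = 29.0

29.0


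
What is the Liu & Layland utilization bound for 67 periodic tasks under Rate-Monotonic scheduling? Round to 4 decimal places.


Compute 2^(1/67) = 1.0103991798
Subtract 1: 1.0103991798 - 1 = 0.0103991798
Multiply by n: 67 * 0.0103991798 = 0.6967450466
Round to 4 dp: 0.6967

0.6967


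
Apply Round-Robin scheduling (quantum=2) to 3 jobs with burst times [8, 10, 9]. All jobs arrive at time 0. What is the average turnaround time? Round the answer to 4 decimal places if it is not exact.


Time quantum = 2
Execution trace:
  J1 runs 2 units, time = 2
  J2 runs 2 units, time = 4
  J3 runs 2 units, time = 6
  J1 runs 2 units, time = 8
  J2 runs 2 units, time = 10
  J3 runs 2 units, time = 12
  J1 runs 2 units, time = 14
  J2 runs 2 units, time = 16
  J3 runs 2 units, time = 18
  J1 runs 2 units, time = 20
  J2 runs 2 units, time = 22
  J3 runs 2 units, time = 24
  J2 runs 2 units, time = 26
  J3 runs 1 units, time = 27
Finish times: [20, 26, 27]
Average turnaround = 73/3 = 24.3333

24.3333


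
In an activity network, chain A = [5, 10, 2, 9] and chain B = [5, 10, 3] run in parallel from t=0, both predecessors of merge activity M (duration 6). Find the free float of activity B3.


ES(B3) = sum of predecessors on chain B = 15
EF(B3) = ES + duration = 15 + 3 = 18
Successor of B3 is M. ES(M) = max(sum(A), sum(B)) = max(26, 18) = 26
Free float = ES(successor) - EF(current) = 26 - 18 = 8

8


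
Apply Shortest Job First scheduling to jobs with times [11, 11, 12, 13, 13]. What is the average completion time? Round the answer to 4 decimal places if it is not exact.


SJF order (ascending): [11, 11, 12, 13, 13]
Completion times:
  Job 1: burst=11, C=11
  Job 2: burst=11, C=22
  Job 3: burst=12, C=34
  Job 4: burst=13, C=47
  Job 5: burst=13, C=60
Average completion = 174/5 = 34.8

34.8


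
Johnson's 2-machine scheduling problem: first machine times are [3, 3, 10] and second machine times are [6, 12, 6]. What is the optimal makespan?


Apply Johnson's rule:
  Group 1 (a <= b): [(1, 3, 6), (2, 3, 12)]
  Group 2 (a > b): [(3, 10, 6)]
Optimal job order: [1, 2, 3]
Schedule:
  Job 1: M1 done at 3, M2 done at 9
  Job 2: M1 done at 6, M2 done at 21
  Job 3: M1 done at 16, M2 done at 27
Makespan = 27

27


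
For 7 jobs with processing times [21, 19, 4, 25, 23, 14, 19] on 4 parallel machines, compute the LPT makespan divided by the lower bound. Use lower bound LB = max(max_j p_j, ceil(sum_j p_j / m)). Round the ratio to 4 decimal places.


LPT order: [25, 23, 21, 19, 19, 14, 4]
Machine loads after assignment: [25, 27, 35, 38]
LPT makespan = 38
Lower bound = max(max_job, ceil(total/4)) = max(25, 32) = 32
Ratio = 38 / 32 = 1.1875

1.1875


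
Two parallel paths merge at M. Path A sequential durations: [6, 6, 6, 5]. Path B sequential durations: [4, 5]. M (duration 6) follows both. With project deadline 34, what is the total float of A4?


Forward pass: ES(A4) = sum of predecessors on chain A = 18
EF = ES + duration = 18 + 5 = 23
Backward pass: LF(M) = deadline = 34; LS(M) = 34 - 6 = 28
LF(A4) = LS(M) - sum(successors on chain A) = 28 - 0 = 28
LS = LF - duration = 28 - 5 = 23
Total float = LS - ES = 23 - 18 = 5

5


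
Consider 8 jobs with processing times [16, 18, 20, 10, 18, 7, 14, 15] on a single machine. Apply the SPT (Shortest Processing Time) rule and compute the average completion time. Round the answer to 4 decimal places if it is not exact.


Sort jobs by processing time (SPT order): [7, 10, 14, 15, 16, 18, 18, 20]
Compute completion times sequentially:
  Job 1: processing = 7, completes at 7
  Job 2: processing = 10, completes at 17
  Job 3: processing = 14, completes at 31
  Job 4: processing = 15, completes at 46
  Job 5: processing = 16, completes at 62
  Job 6: processing = 18, completes at 80
  Job 7: processing = 18, completes at 98
  Job 8: processing = 20, completes at 118
Sum of completion times = 459
Average completion time = 459/8 = 57.375

57.375


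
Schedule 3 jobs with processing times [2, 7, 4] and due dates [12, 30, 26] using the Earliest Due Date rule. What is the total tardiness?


Sort by due date (EDD order): [(2, 12), (4, 26), (7, 30)]
Compute completion times and tardiness:
  Job 1: p=2, d=12, C=2, tardiness=max(0,2-12)=0
  Job 2: p=4, d=26, C=6, tardiness=max(0,6-26)=0
  Job 3: p=7, d=30, C=13, tardiness=max(0,13-30)=0
Total tardiness = 0

0


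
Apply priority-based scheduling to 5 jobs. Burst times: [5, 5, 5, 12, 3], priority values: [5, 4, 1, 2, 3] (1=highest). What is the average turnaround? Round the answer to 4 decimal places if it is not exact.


Sort by priority (ascending = highest first):
Order: [(1, 5), (2, 12), (3, 3), (4, 5), (5, 5)]
Completion times:
  Priority 1, burst=5, C=5
  Priority 2, burst=12, C=17
  Priority 3, burst=3, C=20
  Priority 4, burst=5, C=25
  Priority 5, burst=5, C=30
Average turnaround = 97/5 = 19.4

19.4


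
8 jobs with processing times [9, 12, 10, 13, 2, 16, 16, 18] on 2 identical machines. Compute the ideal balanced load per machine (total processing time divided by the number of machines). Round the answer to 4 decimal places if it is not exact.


Total processing time = 9 + 12 + 10 + 13 + 2 + 16 + 16 + 18 = 96
Number of machines = 2
Ideal balanced load = 96 / 2 = 48.0

48.0


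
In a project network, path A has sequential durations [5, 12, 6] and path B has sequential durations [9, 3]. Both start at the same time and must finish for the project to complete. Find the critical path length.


Path A total = 5 + 12 + 6 = 23
Path B total = 9 + 3 = 12
Critical path = longest path = max(23, 12) = 23

23


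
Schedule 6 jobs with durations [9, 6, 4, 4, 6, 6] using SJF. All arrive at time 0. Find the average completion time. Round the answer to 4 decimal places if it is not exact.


SJF order (ascending): [4, 4, 6, 6, 6, 9]
Completion times:
  Job 1: burst=4, C=4
  Job 2: burst=4, C=8
  Job 3: burst=6, C=14
  Job 4: burst=6, C=20
  Job 5: burst=6, C=26
  Job 6: burst=9, C=35
Average completion = 107/6 = 17.8333

17.8333


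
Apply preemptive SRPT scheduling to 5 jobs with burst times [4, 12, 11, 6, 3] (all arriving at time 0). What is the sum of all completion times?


Since all jobs arrive at t=0, SRPT equals SPT ordering.
SPT order: [3, 4, 6, 11, 12]
Completion times:
  Job 1: p=3, C=3
  Job 2: p=4, C=7
  Job 3: p=6, C=13
  Job 4: p=11, C=24
  Job 5: p=12, C=36
Total completion time = 3 + 7 + 13 + 24 + 36 = 83

83


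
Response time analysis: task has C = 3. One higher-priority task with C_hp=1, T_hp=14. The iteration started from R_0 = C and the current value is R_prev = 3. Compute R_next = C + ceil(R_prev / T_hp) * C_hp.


R_next = C + ceil(R_prev / T_hp) * C_hp
ceil(3 / 14) = ceil(0.2143) = 1
Interference = 1 * 1 = 1
R_next = 3 + 1 = 4

4


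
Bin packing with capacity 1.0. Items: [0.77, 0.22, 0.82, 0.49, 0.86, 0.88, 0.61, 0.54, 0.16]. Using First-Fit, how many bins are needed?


Place items sequentially using First-Fit:
  Item 0.77 -> new Bin 1
  Item 0.22 -> Bin 1 (now 0.99)
  Item 0.82 -> new Bin 2
  Item 0.49 -> new Bin 3
  Item 0.86 -> new Bin 4
  Item 0.88 -> new Bin 5
  Item 0.61 -> new Bin 6
  Item 0.54 -> new Bin 7
  Item 0.16 -> Bin 2 (now 0.98)
Total bins used = 7

7


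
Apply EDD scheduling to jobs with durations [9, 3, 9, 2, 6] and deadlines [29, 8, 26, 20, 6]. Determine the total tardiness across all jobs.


Sort by due date (EDD order): [(6, 6), (3, 8), (2, 20), (9, 26), (9, 29)]
Compute completion times and tardiness:
  Job 1: p=6, d=6, C=6, tardiness=max(0,6-6)=0
  Job 2: p=3, d=8, C=9, tardiness=max(0,9-8)=1
  Job 3: p=2, d=20, C=11, tardiness=max(0,11-20)=0
  Job 4: p=9, d=26, C=20, tardiness=max(0,20-26)=0
  Job 5: p=9, d=29, C=29, tardiness=max(0,29-29)=0
Total tardiness = 1

1


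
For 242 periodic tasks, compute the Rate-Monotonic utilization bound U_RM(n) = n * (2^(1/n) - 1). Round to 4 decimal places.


Compute 2^(1/242) = 1.0028683504
Subtract 1: 1.0028683504 - 1 = 0.0028683504
Multiply by n: 242 * 0.0028683504 = 0.6941407968
Round to 4 dp: 0.6941

0.6941


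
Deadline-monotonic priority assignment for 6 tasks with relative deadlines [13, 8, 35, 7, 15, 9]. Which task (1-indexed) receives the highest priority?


Sort tasks by relative deadline (ascending):
  Task 4: deadline = 7
  Task 2: deadline = 8
  Task 6: deadline = 9
  Task 1: deadline = 13
  Task 5: deadline = 15
  Task 3: deadline = 35
Priority order (highest first): [4, 2, 6, 1, 5, 3]
Highest priority task = 4

4


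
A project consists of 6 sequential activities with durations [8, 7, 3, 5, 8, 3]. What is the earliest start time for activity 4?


Activity 4 starts after activities 1 through 3 complete.
Predecessor durations: [8, 7, 3]
ES = 8 + 7 + 3 = 18

18


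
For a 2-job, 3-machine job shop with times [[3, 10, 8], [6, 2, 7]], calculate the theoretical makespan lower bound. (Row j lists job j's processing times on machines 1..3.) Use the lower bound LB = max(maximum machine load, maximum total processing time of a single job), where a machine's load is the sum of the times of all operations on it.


Machine loads:
  Machine 1: 3 + 6 = 9
  Machine 2: 10 + 2 = 12
  Machine 3: 8 + 7 = 15
Max machine load = 15
Job totals:
  Job 1: 21
  Job 2: 15
Max job total = 21
Lower bound = max(15, 21) = 21

21


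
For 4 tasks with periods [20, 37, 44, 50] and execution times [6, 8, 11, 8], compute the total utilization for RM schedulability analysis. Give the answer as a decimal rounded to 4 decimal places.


Compute individual utilizations (exact fractions):
  Task 1: C/T = 6/20 = 3/10 (approx. 0.3)
  Task 2: C/T = 8/37 (approx. 0.2162)
  Task 3: C/T = 11/44 = 1/4 (approx. 0.25)
  Task 4: C/T = 8/50 = 4/25 (approx. 0.16)
Total utilization U = 3/10 + 8/37 + 1/4 + 4/25 = 3427/3700
Rounded to 4 decimal places: U = 0.9262
RM (Liu & Layland) bound for 4 tasks = 0.756828; compare with U = 3427/3700 (approx. 0.926216)
bound < U <= 1, so the RM sufficient condition is not met (inconclusive; an exact test such as response-time analysis is needed).

0.9262


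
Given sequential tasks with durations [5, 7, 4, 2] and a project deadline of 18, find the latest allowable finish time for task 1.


LF(activity 1) = deadline - sum of successor durations
Successors: activities 2 through 4 with durations [7, 4, 2]
Sum of successor durations = 13
LF = 18 - 13 = 5

5


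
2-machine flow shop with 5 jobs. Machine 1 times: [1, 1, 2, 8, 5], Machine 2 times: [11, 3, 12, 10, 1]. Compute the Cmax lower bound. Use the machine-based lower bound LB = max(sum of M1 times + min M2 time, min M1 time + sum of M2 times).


LB1 = sum(M1 times) + min(M2 times) = 17 + 1 = 18
LB2 = min(M1 times) + sum(M2 times) = 1 + 37 = 38
Lower bound = max(LB1, LB2) = max(18, 38) = 38

38


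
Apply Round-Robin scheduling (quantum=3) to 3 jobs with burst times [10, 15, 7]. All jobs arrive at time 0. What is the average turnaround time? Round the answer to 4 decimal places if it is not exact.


Time quantum = 3
Execution trace:
  J1 runs 3 units, time = 3
  J2 runs 3 units, time = 6
  J3 runs 3 units, time = 9
  J1 runs 3 units, time = 12
  J2 runs 3 units, time = 15
  J3 runs 3 units, time = 18
  J1 runs 3 units, time = 21
  J2 runs 3 units, time = 24
  J3 runs 1 units, time = 25
  J1 runs 1 units, time = 26
  J2 runs 3 units, time = 29
  J2 runs 3 units, time = 32
Finish times: [26, 32, 25]
Average turnaround = 83/3 = 27.6667

27.6667
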